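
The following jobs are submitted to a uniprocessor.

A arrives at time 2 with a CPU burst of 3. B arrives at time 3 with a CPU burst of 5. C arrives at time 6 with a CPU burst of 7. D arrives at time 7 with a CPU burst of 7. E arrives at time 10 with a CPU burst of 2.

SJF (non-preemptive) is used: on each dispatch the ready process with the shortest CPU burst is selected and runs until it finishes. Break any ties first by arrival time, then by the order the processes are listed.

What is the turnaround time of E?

Schedule: | idle 0-2 | A 2-5 | B 5-10 | E 10-12 | C 12-19 | D 19-26 |
Completion: A=5  B=10  C=19  D=26  E=12
Turnaround(E) = completion − arrival = 12 − 10 = 2

2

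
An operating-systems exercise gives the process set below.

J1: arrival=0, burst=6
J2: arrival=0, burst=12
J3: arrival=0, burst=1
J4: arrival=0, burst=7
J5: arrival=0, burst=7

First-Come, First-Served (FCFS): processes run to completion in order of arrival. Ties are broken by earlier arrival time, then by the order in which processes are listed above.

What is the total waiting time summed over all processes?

69

Timeline: | J1 0-6 | J2 6-18 | J3 18-19 | J4 19-26 | J5 26-33 |
Completion: J1=6  J2=18  J3=19  J4=26  J5=33
Turnaround (C−A): J1=6  J2=18  J3=19  J4=26  J5=33
Waiting = turnaround − burst: J1=0, J2=6, J3=18, J4=19, J5=26
Total waiting = 0 + 6 + 18 + 19 + 26 = 69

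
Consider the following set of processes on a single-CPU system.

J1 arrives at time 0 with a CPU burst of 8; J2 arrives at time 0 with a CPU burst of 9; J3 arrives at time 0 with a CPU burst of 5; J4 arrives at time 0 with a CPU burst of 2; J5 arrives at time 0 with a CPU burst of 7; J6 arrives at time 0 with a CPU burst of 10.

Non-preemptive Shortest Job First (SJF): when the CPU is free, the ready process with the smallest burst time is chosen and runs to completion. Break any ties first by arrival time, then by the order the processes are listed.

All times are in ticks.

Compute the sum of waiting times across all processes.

Schedule: | J4 0-2 | J3 2-7 | J5 7-14 | J1 14-22 | J2 22-31 | J6 31-41 |
Completion: J1=22  J2=31  J3=7  J4=2  J5=14  J6=41
Turnaround (C−A): J1=22  J2=31  J3=7  J4=2  J5=14  J6=41
Waiting = turnaround − burst: J1=14, J2=22, J3=2, J4=0, J5=7, J6=31
Total waiting = 14 + 22 + 2 + 0 + 7 + 31 = 76

76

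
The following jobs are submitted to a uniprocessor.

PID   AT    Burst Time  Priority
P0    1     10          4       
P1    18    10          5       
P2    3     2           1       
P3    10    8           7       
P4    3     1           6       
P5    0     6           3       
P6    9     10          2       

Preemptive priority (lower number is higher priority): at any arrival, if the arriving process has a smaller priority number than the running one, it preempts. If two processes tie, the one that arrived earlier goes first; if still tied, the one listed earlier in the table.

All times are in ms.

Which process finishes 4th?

Timeline: | P5 0-3 | P2 3-5 | P5 5-8 | P0 8-9 | P6 9-19 | P0 19-28 | P1 28-38 | P4 38-39 | P3 39-47 |
Completion: P0=28  P1=38  P2=5  P3=47  P4=39  P5=8  P6=19
Finish order: P2 → P5 → P6 → P0 → P1 → P4 → P3

P0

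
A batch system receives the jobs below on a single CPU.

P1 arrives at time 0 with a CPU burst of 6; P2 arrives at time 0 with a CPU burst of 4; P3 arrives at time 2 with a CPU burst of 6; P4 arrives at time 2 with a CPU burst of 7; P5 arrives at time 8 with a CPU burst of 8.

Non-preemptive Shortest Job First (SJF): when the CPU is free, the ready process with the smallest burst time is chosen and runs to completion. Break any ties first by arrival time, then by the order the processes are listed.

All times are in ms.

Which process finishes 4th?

P4

Gantt: | P2 0-4 | P1 4-10 | P3 10-16 | P4 16-23 | P5 23-31 |
Completion: P1=10  P2=4  P3=16  P4=23  P5=31
Finish order: P2 → P1 → P3 → P4 → P5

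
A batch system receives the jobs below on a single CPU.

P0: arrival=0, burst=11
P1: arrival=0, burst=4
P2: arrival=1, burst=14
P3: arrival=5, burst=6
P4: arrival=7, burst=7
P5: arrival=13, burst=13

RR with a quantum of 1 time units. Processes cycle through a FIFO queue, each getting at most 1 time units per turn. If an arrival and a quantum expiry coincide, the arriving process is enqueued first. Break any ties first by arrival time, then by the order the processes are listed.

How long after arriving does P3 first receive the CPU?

2

Gantt: | P0 0-1 | P1 1-2 | P2 2-3 | P0 3-4 | P1 4-5 | P2 5-6 | P0 6-7 | P3 7-8 | P1 8-9 | P2 9-10 | P4 10-11 | P0 11-12 | P3 12-13 | P1 13-14 | P2 14-15 | P4 15-16 | P0 16-17 | P5 17-18 | P3 18-19 | P2 19-20 | P4 20-21 | P0 21-22 | P5 22-23 | P3 23-24 | P2 24-25 | P4 25-26 | P0 26-27 | P5 27-28 | P3 28-29 | P2 29-30 | P4 30-31 | P0 31-32 | P5 32-33 | P3 33-34 | P2 34-35 | P4 35-36 | P0 36-37 | P5 37-38 | P2 38-39 | P4 39-40 | P0 40-41 | P5 41-42 | P2 42-43 | P0 43-44 | P5 44-45 | P2 45-46 | P5 46-47 | P2 47-48 | P5 48-49 | P2 49-50 | P5 50-51 | P2 51-52 | P5 52-55 |
Completion: P0=44  P1=14  P2=52  P3=34  P4=40  P5=55
Turnaround (C−A): P0=44  P1=14  P2=51  P3=29  P4=33  P5=42
Response(P3) = first start − arrival = 7 − 5 = 2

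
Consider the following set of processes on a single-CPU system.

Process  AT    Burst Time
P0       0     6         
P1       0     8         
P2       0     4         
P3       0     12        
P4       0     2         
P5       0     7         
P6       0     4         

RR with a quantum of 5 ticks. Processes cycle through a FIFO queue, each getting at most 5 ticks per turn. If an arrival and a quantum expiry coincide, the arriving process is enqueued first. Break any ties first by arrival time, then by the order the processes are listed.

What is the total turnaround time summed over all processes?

Timeline: | P0 0-5 | P1 5-10 | P2 10-14 | P3 14-19 | P4 19-21 | P5 21-26 | P6 26-30 | P0 30-31 | P1 31-34 | P3 34-39 | P5 39-41 | P3 41-43 |
Completion: P0=31  P1=34  P2=14  P3=43  P4=21  P5=41  P6=30
Turnaround = completion − arrival: P0=31, P1=34, P2=14, P3=43, P4=21, P5=41, P6=30
Total turnaround = 31 + 34 + 14 + 43 + 21 + 41 + 30 = 214

214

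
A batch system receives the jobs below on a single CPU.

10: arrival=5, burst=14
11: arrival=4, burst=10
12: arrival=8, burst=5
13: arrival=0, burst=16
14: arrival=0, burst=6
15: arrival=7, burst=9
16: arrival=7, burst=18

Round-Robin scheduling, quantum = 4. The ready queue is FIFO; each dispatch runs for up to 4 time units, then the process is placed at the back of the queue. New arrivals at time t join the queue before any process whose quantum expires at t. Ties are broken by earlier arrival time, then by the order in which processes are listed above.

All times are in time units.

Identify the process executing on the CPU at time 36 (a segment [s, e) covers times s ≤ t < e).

11

Timeline: | 13 0-4 | 14 4-8 | 11 8-12 | 13 12-16 | 10 16-20 | 15 20-24 | 16 24-28 | 12 28-32 | 14 32-34 | 11 34-38 | 13 38-42 | 10 42-46 | 15 46-50 | 16 50-54 | 12 54-55 | 11 55-57 | 13 57-61 | 10 61-65 | 15 65-66 | 16 66-70 | 10 70-72 | 16 72-78 |
Completion: 10=72  11=57  12=55  13=61  14=34  15=66  16=78
Turnaround (C−A): 10=67  11=53  12=47  13=61  14=34  15=59  16=71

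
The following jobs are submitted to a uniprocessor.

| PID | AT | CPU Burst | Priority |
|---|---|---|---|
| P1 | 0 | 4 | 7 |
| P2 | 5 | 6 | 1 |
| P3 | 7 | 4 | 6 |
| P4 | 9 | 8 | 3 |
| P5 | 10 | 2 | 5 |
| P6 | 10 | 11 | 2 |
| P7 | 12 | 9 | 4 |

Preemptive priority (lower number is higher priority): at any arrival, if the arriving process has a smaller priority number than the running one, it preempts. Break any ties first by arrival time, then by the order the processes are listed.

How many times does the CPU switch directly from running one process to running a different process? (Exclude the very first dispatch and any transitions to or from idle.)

Schedule: | P1 0-4 | idle 4-5 | P2 5-11 | P6 11-22 | P4 22-30 | P7 30-39 | P5 39-41 | P3 41-45 |
Completion: P1=4  P2=11  P3=45  P4=30  P5=41  P6=22  P7=39
Turnaround (C−A): P1=4  P2=6  P3=38  P4=21  P5=31  P6=12  P7=27

5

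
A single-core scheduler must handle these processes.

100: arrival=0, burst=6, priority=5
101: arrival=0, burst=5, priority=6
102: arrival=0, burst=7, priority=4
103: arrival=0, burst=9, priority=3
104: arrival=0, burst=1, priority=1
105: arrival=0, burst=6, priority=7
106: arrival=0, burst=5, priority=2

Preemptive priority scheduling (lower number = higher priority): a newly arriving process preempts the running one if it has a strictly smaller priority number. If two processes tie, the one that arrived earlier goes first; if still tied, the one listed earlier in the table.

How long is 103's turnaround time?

15

Schedule: | 104 0-1 | 106 1-6 | 103 6-15 | 102 15-22 | 100 22-28 | 101 28-33 | 105 33-39 |
Completion: 100=28  101=33  102=22  103=15  104=1  105=39  106=6
Turnaround (C−A): 100=28  101=33  102=22  103=15  104=1  105=39  106=6
Turnaround(103) = completion − arrival = 15 − 0 = 15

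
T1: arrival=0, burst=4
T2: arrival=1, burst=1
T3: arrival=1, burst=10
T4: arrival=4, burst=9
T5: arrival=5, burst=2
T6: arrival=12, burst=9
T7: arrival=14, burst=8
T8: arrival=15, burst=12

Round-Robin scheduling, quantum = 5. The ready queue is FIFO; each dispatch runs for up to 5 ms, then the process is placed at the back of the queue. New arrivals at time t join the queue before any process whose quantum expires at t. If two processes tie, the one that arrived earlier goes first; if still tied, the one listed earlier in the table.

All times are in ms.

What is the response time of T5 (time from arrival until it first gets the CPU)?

Gantt: | T1 0-4 | T2 4-5 | T3 5-10 | T4 10-15 | T5 15-17 | T3 17-22 | T6 22-27 | T7 27-32 | T8 32-37 | T4 37-41 | T6 41-45 | T7 45-48 | T8 48-55 |
Completion: T1=4  T2=5  T3=22  T4=41  T5=17  T6=45  T7=48  T8=55
Turnaround (C−A): T1=4  T2=4  T3=21  T4=37  T5=12  T6=33  T7=34  T8=40
Response(T5) = first start − arrival = 15 − 5 = 10

10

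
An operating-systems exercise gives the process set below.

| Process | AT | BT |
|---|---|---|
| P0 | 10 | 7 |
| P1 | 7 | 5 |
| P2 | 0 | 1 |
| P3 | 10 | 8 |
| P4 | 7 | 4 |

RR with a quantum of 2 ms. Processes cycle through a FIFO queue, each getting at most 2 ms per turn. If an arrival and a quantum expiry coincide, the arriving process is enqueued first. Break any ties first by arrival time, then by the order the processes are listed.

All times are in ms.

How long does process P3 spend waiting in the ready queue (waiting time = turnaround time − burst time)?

Gantt: | P2 0-1 | idle 1-7 | P1 7-9 | P4 9-11 | P1 11-13 | P0 13-15 | P3 15-17 | P4 17-19 | P1 19-20 | P0 20-22 | P3 22-24 | P0 24-26 | P3 26-28 | P0 28-29 | P3 29-31 |
Completion: P0=29  P1=20  P2=1  P3=31  P4=19
Turnaround (C−A): P0=19  P1=13  P2=1  P3=21  P4=12
Waiting(P3) = turnaround − burst = 21 − 8 = 13

13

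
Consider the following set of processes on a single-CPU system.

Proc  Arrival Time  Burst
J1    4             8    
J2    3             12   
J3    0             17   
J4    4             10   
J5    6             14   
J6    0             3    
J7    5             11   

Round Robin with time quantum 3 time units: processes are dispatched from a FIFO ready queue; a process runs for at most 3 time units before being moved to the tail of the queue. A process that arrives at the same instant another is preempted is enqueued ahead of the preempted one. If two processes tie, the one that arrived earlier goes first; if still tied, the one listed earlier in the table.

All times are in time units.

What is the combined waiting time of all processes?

303

Timeline: | J3 0-3 | J6 3-6 | J2 6-9 | J3 9-12 | J1 12-15 | J4 15-18 | J7 18-21 | J5 21-24 | J2 24-27 | J3 27-30 | J1 30-33 | J4 33-36 | J7 36-39 | J5 39-42 | J2 42-45 | J3 45-48 | J1 48-50 | J4 50-53 | J7 53-56 | J5 56-59 | J2 59-62 | J3 62-65 | J4 65-66 | J7 66-68 | J5 68-71 | J3 71-73 | J5 73-75 |
Completion: J1=50  J2=62  J3=73  J4=66  J5=75  J6=6  J7=68
Waiting = turnaround − burst: J1=38, J2=47, J3=56, J4=52, J5=55, J6=3, J7=52
Total waiting = 38 + 47 + 56 + 52 + 55 + 3 + 52 = 303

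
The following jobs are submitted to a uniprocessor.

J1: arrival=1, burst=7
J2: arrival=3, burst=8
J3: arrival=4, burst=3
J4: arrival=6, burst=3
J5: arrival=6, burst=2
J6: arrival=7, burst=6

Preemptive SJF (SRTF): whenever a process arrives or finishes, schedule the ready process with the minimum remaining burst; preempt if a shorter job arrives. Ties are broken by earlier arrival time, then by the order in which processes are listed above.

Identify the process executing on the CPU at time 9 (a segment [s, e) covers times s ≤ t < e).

Gantt: | idle 0-1 | J1 1-4 | J3 4-7 | J5 7-9 | J4 9-12 | J1 12-16 | J6 16-22 | J2 22-30 |
Completion: J1=16  J2=30  J3=7  J4=12  J5=9  J6=22

J4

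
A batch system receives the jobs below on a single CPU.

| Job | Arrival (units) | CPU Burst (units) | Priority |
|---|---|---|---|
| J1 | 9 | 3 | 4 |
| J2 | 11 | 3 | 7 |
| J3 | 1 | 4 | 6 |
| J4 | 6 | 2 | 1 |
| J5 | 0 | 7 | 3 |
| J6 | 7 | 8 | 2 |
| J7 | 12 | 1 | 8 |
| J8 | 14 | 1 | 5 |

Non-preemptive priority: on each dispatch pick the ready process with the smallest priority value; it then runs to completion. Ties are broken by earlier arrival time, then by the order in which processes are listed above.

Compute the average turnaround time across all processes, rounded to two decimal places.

12.00

Timeline: | J5 0-7 | J4 7-9 | J6 9-17 | J1 17-20 | J8 20-21 | J3 21-25 | J2 25-28 | J7 28-29 |
Completion: J1=20  J2=28  J3=25  J4=9  J5=7  J6=17  J7=29  J8=21
Turnaround times: J1=11, J2=17, J3=24, J4=3, J5=7, J6=10, J7=17, J8=7
Average turnaround = (11+17+24+3+7+10+17+7) / 8 = 96/8 = 12.00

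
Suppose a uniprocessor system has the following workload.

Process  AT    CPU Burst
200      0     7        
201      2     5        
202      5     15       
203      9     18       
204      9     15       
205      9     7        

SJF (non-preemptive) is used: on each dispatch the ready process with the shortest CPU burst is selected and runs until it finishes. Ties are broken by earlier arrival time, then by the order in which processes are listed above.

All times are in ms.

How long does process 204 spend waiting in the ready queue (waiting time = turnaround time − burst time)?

Schedule: | 200 0-7 | 201 7-12 | 205 12-19 | 202 19-34 | 204 34-49 | 203 49-67 |
Completion: 200=7  201=12  202=34  203=67  204=49  205=19
Waiting(204) = turnaround − burst = 40 − 15 = 25

25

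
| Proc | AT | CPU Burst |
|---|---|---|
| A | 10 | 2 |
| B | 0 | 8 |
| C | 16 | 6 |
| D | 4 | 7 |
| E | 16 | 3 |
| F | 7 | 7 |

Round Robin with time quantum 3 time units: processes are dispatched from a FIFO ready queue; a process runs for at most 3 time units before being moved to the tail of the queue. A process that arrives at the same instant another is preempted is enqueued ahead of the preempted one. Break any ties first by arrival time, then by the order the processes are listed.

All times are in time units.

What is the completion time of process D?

29

Schedule: | B 0-6 | D 6-9 | B 9-11 | F 11-14 | D 14-17 | A 17-19 | F 19-22 | C 22-25 | E 25-28 | D 28-29 | F 29-30 | C 30-33 |
Completion: A=19  B=11  C=33  D=29  E=28  F=30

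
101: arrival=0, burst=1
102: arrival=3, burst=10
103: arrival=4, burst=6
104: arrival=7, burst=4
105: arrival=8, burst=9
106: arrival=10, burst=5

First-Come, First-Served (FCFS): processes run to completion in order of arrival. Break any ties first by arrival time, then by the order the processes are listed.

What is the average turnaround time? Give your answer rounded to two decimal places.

15.50

Gantt: | 101 0-1 | idle 1-3 | 102 3-13 | 103 13-19 | 104 19-23 | 105 23-32 | 106 32-37 |
Completion: 101=1  102=13  103=19  104=23  105=32  106=37
Turnaround (C−A): 101=1  102=10  103=15  104=16  105=24  106=27
Turnaround times: 101=1, 102=10, 103=15, 104=16, 105=24, 106=27
Average turnaround = (1+10+15+16+24+27) / 6 = 93/6 = 15.50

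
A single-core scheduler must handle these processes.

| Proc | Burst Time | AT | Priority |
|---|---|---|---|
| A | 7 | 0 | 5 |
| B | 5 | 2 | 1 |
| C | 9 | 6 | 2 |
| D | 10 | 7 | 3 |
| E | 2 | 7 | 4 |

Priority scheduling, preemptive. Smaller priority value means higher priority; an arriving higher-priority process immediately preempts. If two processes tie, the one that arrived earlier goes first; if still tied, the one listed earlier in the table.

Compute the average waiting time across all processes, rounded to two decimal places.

11.00

Schedule: | A 0-2 | B 2-7 | C 7-16 | D 16-26 | E 26-28 | A 28-33 |
Completion: A=33  B=7  C=16  D=26  E=28
Turnaround (C−A): A=33  B=5  C=10  D=19  E=21
Waiting times: A=26, B=0, C=1, D=9, E=19
Average waiting = (26+0+1+9+19) / 5 = 55/5 = 11.00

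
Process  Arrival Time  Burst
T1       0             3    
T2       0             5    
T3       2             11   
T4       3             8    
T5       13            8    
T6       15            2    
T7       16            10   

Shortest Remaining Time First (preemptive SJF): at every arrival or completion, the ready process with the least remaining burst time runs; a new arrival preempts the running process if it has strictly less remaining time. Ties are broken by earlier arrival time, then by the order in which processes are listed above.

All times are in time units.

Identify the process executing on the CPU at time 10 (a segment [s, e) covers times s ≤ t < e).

T4

Gantt: | T1 0-3 | T2 3-8 | T4 8-16 | T6 16-18 | T5 18-26 | T7 26-36 | T3 36-47 |
Completion: T1=3  T2=8  T3=47  T4=16  T5=26  T6=18  T7=36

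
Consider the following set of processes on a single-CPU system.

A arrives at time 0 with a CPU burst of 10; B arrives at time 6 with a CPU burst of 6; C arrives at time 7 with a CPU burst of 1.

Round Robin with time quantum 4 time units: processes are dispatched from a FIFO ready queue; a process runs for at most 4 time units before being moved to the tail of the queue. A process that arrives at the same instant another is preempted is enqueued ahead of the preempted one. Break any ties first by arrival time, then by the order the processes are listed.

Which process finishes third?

Schedule: | A 0-8 | B 8-12 | C 12-13 | A 13-15 | B 15-17 |
Completion: A=15  B=17  C=13
Finish order: C → A → B

B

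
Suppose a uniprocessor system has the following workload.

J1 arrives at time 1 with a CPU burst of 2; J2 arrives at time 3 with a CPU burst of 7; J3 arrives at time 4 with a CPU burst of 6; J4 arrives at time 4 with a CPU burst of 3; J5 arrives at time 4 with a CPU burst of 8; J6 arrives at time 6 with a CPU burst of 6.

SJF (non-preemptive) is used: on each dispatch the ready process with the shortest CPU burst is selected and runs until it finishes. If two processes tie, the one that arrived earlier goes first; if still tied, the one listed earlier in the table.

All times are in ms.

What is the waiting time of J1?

Schedule: | idle 0-1 | J1 1-3 | J2 3-10 | J4 10-13 | J3 13-19 | J6 19-25 | J5 25-33 |
Completion: J1=3  J2=10  J3=19  J4=13  J5=33  J6=25
Turnaround (C−A): J1=2  J2=7  J3=15  J4=9  J5=29  J6=19
Waiting(J1) = turnaround − burst = 2 − 2 = 0

0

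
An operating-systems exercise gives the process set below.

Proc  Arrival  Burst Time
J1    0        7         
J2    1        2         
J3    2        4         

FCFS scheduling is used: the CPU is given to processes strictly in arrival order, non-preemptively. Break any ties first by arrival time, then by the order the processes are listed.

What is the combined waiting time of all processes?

13

Schedule: | J1 0-7 | J2 7-9 | J3 9-13 |
Completion: J1=7  J2=9  J3=13
Turnaround (C−A): J1=7  J2=8  J3=11
Waiting = turnaround − burst: J1=0, J2=6, J3=7
Total waiting = 0 + 6 + 7 = 13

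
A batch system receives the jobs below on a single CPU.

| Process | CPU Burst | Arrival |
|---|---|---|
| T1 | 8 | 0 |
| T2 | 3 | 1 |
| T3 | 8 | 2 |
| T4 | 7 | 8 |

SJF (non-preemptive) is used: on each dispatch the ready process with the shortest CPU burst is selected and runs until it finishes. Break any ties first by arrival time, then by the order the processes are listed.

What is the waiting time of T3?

16

Schedule: | T1 0-8 | T2 8-11 | T4 11-18 | T3 18-26 |
Completion: T1=8  T2=11  T3=26  T4=18
Turnaround (C−A): T1=8  T2=10  T3=24  T4=10
Waiting(T3) = turnaround − burst = 24 − 8 = 16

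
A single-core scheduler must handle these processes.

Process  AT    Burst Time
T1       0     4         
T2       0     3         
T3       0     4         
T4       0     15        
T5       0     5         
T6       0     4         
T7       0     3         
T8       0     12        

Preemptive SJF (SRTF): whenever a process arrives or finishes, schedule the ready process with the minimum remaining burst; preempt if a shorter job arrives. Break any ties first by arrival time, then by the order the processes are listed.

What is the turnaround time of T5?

23

Timeline: | T2 0-3 | T7 3-6 | T1 6-10 | T3 10-14 | T6 14-18 | T5 18-23 | T8 23-35 | T4 35-50 |
Completion: T1=10  T2=3  T3=14  T4=50  T5=23  T6=18  T7=6  T8=35
Turnaround (C−A): T1=10  T2=3  T3=14  T4=50  T5=23  T6=18  T7=6  T8=35
Turnaround(T5) = completion − arrival = 23 − 0 = 23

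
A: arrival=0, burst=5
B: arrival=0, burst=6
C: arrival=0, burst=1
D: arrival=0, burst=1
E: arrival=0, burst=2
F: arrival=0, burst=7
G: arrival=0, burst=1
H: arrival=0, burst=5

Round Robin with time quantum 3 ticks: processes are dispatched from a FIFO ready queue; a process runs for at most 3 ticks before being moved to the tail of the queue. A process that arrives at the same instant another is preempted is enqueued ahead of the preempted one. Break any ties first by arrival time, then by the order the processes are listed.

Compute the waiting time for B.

Schedule: | A 0-3 | B 3-6 | C 6-7 | D 7-8 | E 8-10 | F 10-13 | G 13-14 | H 14-17 | A 17-19 | B 19-22 | F 22-25 | H 25-27 | F 27-28 |
Completion: A=19  B=22  C=7  D=8  E=10  F=28  G=14  H=27
Turnaround (C−A): A=19  B=22  C=7  D=8  E=10  F=28  G=14  H=27
Waiting(B) = turnaround − burst = 22 − 6 = 16

16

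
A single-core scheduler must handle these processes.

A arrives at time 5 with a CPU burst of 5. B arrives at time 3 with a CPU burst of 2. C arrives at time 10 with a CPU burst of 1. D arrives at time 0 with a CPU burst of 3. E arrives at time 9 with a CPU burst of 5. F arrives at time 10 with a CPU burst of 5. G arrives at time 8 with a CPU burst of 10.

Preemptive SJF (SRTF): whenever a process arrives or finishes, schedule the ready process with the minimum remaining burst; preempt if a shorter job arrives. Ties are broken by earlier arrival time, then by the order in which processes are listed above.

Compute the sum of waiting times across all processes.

21

Timeline: | D 0-3 | B 3-5 | A 5-10 | C 10-11 | E 11-16 | F 16-21 | G 21-31 |
Completion: A=10  B=5  C=11  D=3  E=16  F=21  G=31
Turnaround (C−A): A=5  B=2  C=1  D=3  E=7  F=11  G=23
Waiting = turnaround − burst: A=0, B=0, C=0, D=0, E=2, F=6, G=13
Total waiting = 0 + 0 + 0 + 0 + 2 + 6 + 13 = 21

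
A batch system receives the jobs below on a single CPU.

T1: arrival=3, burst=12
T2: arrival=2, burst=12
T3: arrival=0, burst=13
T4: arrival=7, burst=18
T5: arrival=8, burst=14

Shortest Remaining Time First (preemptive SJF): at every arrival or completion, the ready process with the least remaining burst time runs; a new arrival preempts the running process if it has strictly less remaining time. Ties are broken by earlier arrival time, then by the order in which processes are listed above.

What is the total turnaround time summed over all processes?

Timeline: | T3 0-13 | T2 13-25 | T1 25-37 | T5 37-51 | T4 51-69 |
Completion: T1=37  T2=25  T3=13  T4=69  T5=51
Turnaround = completion − arrival: T1=34, T2=23, T3=13, T4=62, T5=43
Total turnaround = 34 + 23 + 13 + 62 + 43 = 175

175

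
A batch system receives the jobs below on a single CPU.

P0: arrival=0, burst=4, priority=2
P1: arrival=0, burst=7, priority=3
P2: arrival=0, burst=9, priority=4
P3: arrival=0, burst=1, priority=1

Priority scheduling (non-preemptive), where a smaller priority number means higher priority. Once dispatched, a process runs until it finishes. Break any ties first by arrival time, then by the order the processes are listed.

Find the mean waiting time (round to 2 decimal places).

4.50

Gantt: | P3 0-1 | P0 1-5 | P1 5-12 | P2 12-21 |
Completion: P0=5  P1=12  P2=21  P3=1
Turnaround (C−A): P0=5  P1=12  P2=21  P3=1
Waiting times: P0=1, P1=5, P2=12, P3=0
Average waiting = (1+5+12+0) / 4 = 18/4 = 4.50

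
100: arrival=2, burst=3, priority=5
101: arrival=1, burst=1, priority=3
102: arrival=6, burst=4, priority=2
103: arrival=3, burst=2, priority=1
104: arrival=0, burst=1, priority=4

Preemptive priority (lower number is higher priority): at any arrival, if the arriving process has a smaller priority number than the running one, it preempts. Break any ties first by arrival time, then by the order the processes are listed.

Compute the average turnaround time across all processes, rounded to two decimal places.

Gantt: | 104 0-1 | 101 1-2 | 100 2-3 | 103 3-5 | 100 5-6 | 102 6-10 | 100 10-11 |
Completion: 100=11  101=2  102=10  103=5  104=1
Turnaround times: 100=9, 101=1, 102=4, 103=2, 104=1
Average turnaround = (9+1+4+2+1) / 5 = 17/5 = 3.40

3.40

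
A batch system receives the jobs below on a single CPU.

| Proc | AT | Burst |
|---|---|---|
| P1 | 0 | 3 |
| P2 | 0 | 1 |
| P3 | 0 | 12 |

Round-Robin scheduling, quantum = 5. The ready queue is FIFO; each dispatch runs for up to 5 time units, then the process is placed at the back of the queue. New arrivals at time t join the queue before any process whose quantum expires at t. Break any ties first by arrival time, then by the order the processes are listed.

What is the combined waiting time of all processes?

Timeline: | P1 0-3 | P2 3-4 | P3 4-16 |
Completion: P1=3  P2=4  P3=16
Waiting = turnaround − burst: P1=0, P2=3, P3=4
Total waiting = 0 + 3 + 4 = 7

7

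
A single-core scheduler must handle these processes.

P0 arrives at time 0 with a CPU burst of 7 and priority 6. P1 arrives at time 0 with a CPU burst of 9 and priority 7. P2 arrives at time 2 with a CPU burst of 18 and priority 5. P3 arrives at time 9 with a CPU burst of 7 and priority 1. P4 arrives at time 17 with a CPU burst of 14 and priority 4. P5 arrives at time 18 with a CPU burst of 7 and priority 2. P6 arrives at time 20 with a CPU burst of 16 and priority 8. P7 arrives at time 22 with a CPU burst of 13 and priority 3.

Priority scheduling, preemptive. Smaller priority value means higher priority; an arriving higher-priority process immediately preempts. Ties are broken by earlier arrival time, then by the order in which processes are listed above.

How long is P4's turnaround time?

Gantt: | P0 0-2 | P2 2-9 | P3 9-16 | P2 16-17 | P4 17-18 | P5 18-25 | P7 25-38 | P4 38-51 | P2 51-61 | P0 61-66 | P1 66-75 | P6 75-91 |
Completion: P0=66  P1=75  P2=61  P3=16  P4=51  P5=25  P6=91  P7=38
Turnaround(P4) = completion − arrival = 51 − 17 = 34

34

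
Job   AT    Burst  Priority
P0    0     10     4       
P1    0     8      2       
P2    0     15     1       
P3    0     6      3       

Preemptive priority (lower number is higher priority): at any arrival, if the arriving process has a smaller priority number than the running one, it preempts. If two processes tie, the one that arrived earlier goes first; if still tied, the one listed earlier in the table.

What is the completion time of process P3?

29

Timeline: | P2 0-15 | P1 15-23 | P3 23-29 | P0 29-39 |
Completion: P0=39  P1=23  P2=15  P3=29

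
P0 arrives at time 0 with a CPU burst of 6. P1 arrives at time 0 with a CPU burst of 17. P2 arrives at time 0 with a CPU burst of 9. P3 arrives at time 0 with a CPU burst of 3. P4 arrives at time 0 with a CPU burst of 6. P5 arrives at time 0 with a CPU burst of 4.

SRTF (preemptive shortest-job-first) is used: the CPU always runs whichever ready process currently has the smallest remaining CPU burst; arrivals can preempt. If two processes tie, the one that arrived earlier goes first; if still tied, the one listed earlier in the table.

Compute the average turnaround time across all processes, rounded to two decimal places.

19.17

Gantt: | P3 0-3 | P5 3-7 | P0 7-13 | P4 13-19 | P2 19-28 | P1 28-45 |
Completion: P0=13  P1=45  P2=28  P3=3  P4=19  P5=7
Turnaround (C−A): P0=13  P1=45  P2=28  P3=3  P4=19  P5=7
Turnaround times: P0=13, P1=45, P2=28, P3=3, P4=19, P5=7
Average turnaround = (13+45+28+3+19+7) / 6 = 115/6 = 19.17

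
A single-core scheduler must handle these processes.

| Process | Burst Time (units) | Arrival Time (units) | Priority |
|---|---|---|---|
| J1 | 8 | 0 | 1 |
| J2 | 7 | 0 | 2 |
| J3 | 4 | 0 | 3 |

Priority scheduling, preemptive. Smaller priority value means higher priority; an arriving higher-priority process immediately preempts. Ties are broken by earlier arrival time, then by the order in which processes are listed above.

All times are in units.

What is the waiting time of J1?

Schedule: | J1 0-8 | J2 8-15 | J3 15-19 |
Completion: J1=8  J2=15  J3=19
Turnaround (C−A): J1=8  J2=15  J3=19
Waiting(J1) = turnaround − burst = 8 − 8 = 0

0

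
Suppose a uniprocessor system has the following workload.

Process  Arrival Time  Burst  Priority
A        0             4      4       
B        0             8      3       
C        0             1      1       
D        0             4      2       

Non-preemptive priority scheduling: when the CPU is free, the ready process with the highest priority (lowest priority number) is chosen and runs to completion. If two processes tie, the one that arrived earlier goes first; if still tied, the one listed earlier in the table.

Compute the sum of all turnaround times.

36

Timeline: | C 0-1 | D 1-5 | B 5-13 | A 13-17 |
Completion: A=17  B=13  C=1  D=5
Turnaround = completion − arrival: A=17, B=13, C=1, D=5
Total turnaround = 17 + 13 + 1 + 5 = 36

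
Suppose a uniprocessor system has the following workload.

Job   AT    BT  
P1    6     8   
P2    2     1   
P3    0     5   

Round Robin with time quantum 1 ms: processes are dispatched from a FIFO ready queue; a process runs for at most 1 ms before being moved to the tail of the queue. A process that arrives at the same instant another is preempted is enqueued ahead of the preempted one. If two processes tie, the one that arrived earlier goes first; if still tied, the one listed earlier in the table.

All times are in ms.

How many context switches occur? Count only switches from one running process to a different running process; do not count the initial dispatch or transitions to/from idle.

Timeline: | P3 0-2 | P2 2-3 | P3 3-6 | P1 6-14 |
Completion: P1=14  P2=3  P3=6
Turnaround (C−A): P1=8  P2=1  P3=6

3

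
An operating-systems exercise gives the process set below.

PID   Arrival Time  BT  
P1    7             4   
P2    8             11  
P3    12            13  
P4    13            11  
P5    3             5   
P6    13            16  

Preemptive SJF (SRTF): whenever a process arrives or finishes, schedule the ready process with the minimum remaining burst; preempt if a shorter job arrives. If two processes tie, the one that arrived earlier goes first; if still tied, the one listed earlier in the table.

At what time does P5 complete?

Timeline: | idle 0-3 | P5 3-8 | P1 8-12 | P2 12-23 | P4 23-34 | P3 34-47 | P6 47-63 |
Completion: P1=12  P2=23  P3=47  P4=34  P5=8  P6=63
Turnaround (C−A): P1=5  P2=15  P3=35  P4=21  P5=5  P6=50

8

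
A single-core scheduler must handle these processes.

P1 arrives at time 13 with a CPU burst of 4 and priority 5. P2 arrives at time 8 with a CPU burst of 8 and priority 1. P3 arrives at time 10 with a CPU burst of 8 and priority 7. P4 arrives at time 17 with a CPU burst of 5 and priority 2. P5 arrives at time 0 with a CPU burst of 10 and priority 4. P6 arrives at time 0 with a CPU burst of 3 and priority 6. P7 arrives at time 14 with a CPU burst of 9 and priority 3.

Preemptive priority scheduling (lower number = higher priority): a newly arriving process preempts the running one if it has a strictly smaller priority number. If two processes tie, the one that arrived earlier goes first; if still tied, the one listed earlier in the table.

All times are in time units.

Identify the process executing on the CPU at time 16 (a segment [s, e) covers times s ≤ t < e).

P7

Schedule: | P5 0-8 | P2 8-16 | P7 16-17 | P4 17-22 | P7 22-30 | P5 30-32 | P1 32-36 | P6 36-39 | P3 39-47 |
Completion: P1=36  P2=16  P3=47  P4=22  P5=32  P6=39  P7=30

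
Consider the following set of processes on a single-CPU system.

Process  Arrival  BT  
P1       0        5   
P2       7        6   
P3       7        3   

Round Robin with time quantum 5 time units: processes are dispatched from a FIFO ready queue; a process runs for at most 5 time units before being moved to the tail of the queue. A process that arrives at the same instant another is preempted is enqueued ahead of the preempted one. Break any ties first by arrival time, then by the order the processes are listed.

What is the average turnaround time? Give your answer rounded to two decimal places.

Timeline: | P1 0-5 | idle 5-7 | P2 7-12 | P3 12-15 | P2 15-16 |
Completion: P1=5  P2=16  P3=15
Turnaround times: P1=5, P2=9, P3=8
Average turnaround = (5+9+8) / 3 = 22/3 = 7.33

7.33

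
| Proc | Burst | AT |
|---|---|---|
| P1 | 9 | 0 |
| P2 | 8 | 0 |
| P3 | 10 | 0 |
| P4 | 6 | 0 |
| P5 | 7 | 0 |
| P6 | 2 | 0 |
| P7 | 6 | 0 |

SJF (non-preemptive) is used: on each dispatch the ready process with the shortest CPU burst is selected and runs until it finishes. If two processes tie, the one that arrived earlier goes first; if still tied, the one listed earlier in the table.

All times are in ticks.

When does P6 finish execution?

Timeline: | P6 0-2 | P4 2-8 | P7 8-14 | P5 14-21 | P2 21-29 | P1 29-38 | P3 38-48 |
Completion: P1=38  P2=29  P3=48  P4=8  P5=21  P6=2  P7=14

2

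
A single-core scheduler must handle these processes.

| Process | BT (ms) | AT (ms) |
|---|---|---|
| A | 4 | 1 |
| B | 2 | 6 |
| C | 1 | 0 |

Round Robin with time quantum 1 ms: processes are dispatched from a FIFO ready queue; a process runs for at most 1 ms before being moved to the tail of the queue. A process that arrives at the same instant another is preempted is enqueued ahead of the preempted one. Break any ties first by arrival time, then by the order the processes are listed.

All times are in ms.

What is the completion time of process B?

Gantt: | C 0-1 | A 1-5 | idle 5-6 | B 6-8 |
Completion: A=5  B=8  C=1
Turnaround (C−A): A=4  B=2  C=1

8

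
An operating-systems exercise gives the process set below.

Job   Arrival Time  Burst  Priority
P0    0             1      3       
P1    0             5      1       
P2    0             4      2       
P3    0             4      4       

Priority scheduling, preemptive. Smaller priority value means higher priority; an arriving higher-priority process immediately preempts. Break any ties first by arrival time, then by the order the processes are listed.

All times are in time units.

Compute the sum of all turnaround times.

38

Timeline: | P1 0-5 | P2 5-9 | P0 9-10 | P3 10-14 |
Completion: P0=10  P1=5  P2=9  P3=14
Turnaround (C−A): P0=10  P1=5  P2=9  P3=14
Turnaround = completion − arrival: P0=10, P1=5, P2=9, P3=14
Total turnaround = 10 + 5 + 9 + 14 = 38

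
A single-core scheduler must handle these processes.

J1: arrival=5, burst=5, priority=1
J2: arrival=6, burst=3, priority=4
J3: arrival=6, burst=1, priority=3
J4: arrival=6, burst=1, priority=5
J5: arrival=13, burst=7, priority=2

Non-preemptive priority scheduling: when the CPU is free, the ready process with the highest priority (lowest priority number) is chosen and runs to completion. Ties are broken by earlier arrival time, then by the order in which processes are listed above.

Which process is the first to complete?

Schedule: | idle 0-5 | J1 5-10 | J3 10-11 | J2 11-14 | J5 14-21 | J4 21-22 |
Completion: J1=10  J2=14  J3=11  J4=22  J5=21
Turnaround (C−A): J1=5  J2=8  J3=5  J4=16  J5=8
Finish order: J1 → J3 → J2 → J5 → J4

J1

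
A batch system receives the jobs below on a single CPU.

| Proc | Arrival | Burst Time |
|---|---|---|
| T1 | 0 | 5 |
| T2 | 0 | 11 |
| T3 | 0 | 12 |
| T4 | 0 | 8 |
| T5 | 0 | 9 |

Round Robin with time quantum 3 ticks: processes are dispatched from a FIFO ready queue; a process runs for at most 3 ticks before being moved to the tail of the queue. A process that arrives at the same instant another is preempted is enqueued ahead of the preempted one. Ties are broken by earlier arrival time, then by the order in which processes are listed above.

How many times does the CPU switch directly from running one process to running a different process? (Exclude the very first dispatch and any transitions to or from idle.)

Gantt: | T1 0-3 | T2 3-6 | T3 6-9 | T4 9-12 | T5 12-15 | T1 15-17 | T2 17-20 | T3 20-23 | T4 23-26 | T5 26-29 | T2 29-32 | T3 32-35 | T4 35-37 | T5 37-40 | T2 40-42 | T3 42-45 |
Completion: T1=17  T2=42  T3=45  T4=37  T5=40
Turnaround (C−A): T1=17  T2=42  T3=45  T4=37  T5=40

15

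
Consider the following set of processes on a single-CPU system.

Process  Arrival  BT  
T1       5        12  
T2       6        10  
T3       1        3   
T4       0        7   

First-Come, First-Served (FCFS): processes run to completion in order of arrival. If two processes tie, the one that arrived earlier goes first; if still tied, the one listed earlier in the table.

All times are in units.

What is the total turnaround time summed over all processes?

59

Schedule: | T4 0-7 | T3 7-10 | T1 10-22 | T2 22-32 |
Completion: T1=22  T2=32  T3=10  T4=7
Turnaround = completion − arrival: T1=17, T2=26, T3=9, T4=7
Total turnaround = 17 + 26 + 9 + 7 = 59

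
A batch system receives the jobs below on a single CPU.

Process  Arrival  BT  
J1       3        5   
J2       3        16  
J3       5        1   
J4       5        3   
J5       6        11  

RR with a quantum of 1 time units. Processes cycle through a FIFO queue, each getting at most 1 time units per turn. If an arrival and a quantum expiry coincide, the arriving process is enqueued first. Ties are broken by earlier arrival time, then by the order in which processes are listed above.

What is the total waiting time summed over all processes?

Schedule: | idle 0-3 | J1 3-4 | J2 4-5 | J1 5-6 | J3 6-7 | J4 7-8 | J2 8-9 | J5 9-10 | J1 10-11 | J4 11-12 | J2 12-13 | J5 13-14 | J1 14-15 | J4 15-16 | J2 16-17 | J5 17-18 | J1 18-19 | J2 19-20 | J5 20-21 | J2 21-22 | J5 22-23 | J2 23-24 | J5 24-25 | J2 25-26 | J5 26-27 | J2 27-28 | J5 28-29 | J2 29-30 | J5 30-31 | J2 31-32 | J5 32-33 | J2 33-34 | J5 34-35 | J2 35-39 |
Completion: J1=19  J2=39  J3=7  J4=16  J5=35
Turnaround (C−A): J1=16  J2=36  J3=2  J4=11  J5=29
Waiting = turnaround − burst: J1=11, J2=20, J3=1, J4=8, J5=18
Total waiting = 11 + 20 + 1 + 8 + 18 = 58

58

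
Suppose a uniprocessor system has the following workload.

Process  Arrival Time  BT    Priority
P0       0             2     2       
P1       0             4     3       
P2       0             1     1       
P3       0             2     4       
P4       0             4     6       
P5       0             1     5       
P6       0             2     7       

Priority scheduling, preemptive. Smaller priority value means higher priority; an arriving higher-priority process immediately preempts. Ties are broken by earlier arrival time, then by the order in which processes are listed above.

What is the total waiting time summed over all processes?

44

Gantt: | P2 0-1 | P0 1-3 | P1 3-7 | P3 7-9 | P5 9-10 | P4 10-14 | P6 14-16 |
Completion: P0=3  P1=7  P2=1  P3=9  P4=14  P5=10  P6=16
Waiting = turnaround − burst: P0=1, P1=3, P2=0, P3=7, P4=10, P5=9, P6=14
Total waiting = 1 + 3 + 0 + 7 + 10 + 9 + 14 = 44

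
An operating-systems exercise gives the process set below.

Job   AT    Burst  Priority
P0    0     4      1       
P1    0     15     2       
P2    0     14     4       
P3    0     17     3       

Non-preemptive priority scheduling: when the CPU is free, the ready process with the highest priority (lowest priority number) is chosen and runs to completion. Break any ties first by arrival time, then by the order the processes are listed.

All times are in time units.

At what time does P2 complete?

Gantt: | P0 0-4 | P1 4-19 | P3 19-36 | P2 36-50 |
Completion: P0=4  P1=19  P2=50  P3=36

50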